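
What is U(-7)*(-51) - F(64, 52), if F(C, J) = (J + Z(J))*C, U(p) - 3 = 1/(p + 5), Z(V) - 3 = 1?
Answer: -7423/2 ≈ -3711.5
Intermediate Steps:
Z(V) = 4 (Z(V) = 3 + 1 = 4)
U(p) = 3 + 1/(5 + p) (U(p) = 3 + 1/(p + 5) = 3 + 1/(5 + p))
F(C, J) = C*(4 + J) (F(C, J) = (J + 4)*C = (4 + J)*C = C*(4 + J))
U(-7)*(-51) - F(64, 52) = ((16 + 3*(-7))/(5 - 7))*(-51) - 64*(4 + 52) = ((16 - 21)/(-2))*(-51) - 64*56 = -½*(-5)*(-51) - 1*3584 = (5/2)*(-51) - 3584 = -255/2 - 3584 = -7423/2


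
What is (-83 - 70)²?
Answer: 23409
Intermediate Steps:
(-83 - 70)² = (-153)² = 23409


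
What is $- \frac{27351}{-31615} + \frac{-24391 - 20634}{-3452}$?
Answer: $\frac{1517881027}{109134980} \approx 13.908$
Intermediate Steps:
$- \frac{27351}{-31615} + \frac{-24391 - 20634}{-3452} = \left(-27351\right) \left(- \frac{1}{31615}\right) + \left(-24391 - 20634\right) \left(- \frac{1}{3452}\right) = \frac{27351}{31615} - - \frac{45025}{3452} = \frac{27351}{31615} + \frac{45025}{3452} = \frac{1517881027}{109134980}$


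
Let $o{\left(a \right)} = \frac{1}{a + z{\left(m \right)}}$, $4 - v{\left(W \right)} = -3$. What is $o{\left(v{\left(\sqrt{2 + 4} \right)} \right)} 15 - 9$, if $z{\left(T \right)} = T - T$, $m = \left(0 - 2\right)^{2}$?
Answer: $- \frac{48}{7} \approx -6.8571$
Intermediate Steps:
$v{\left(W \right)} = 7$ ($v{\left(W \right)} = 4 - -3 = 4 + 3 = 7$)
$m = 4$ ($m = \left(-2\right)^{2} = 4$)
$z{\left(T \right)} = 0$
$o{\left(a \right)} = \frac{1}{a}$ ($o{\left(a \right)} = \frac{1}{a + 0} = \frac{1}{a}$)
$o{\left(v{\left(\sqrt{2 + 4} \right)} \right)} 15 - 9 = \frac{1}{7} \cdot 15 - 9 = \frac{15}{7} - 9 = - \frac{48}{7}$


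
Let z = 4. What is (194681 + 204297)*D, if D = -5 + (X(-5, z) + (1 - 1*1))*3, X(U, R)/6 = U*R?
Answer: -145626970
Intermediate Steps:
X(U, R) = 6*R*U (X(U, R) = 6*(U*R) = 6*(R*U) = 6*R*U)
D = -365 (D = -5 + (6*4*(-5) + (1 - 1*1))*3 = -5 + (-120 + (1 - 1))*3 = -5 + (-120 + 0)*3 = -5 - 120*3 = -5 - 360 = -365)
(194681 + 204297)*D = (194681 + 204297)*(-365) = 398978*(-365) = -145626970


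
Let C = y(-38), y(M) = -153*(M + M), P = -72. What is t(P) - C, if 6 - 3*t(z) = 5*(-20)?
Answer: -34778/3 ≈ -11593.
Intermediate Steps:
t(z) = 106/3 (t(z) = 2 - 5*(-20)/3 = 2 - ⅓*(-100) = 2 + 100/3 = 106/3)
y(M) = -306*M
C = 11628 (C = -306*(-38) = 11628)
t(P) - C = 106/3 - 1*11628 = 106/3 - 11628 = -34778/3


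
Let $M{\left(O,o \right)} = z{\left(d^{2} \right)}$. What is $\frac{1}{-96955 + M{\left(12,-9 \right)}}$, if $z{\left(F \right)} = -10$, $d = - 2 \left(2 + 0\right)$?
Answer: $- \frac{1}{96965} \approx -1.0313 \cdot 10^{-5}$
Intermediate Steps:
$d = -4$ ($d = \left(-2\right) 2 = -4$)
$M{\left(O,o \right)} = -10$
$\frac{1}{-96955 + M{\left(12,-9 \right)}} = \frac{1}{-96955 - 10} = \frac{1}{-96965} = - \frac{1}{96965}$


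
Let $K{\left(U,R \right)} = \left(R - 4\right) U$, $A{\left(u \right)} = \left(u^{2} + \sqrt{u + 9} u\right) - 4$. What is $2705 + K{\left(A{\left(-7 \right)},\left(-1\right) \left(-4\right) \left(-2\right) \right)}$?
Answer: $2165 + 84 \sqrt{2} \approx 2283.8$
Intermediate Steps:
$A{\left(u \right)} = -4 + u^{2} + u \sqrt{9 + u}$ ($A{\left(u \right)} = \left(u^{2} + \sqrt{9 + u} u\right) - 4 = \left(u^{2} + u \sqrt{9 + u}\right) - 4 = -4 + u^{2} + u \sqrt{9 + u}$)
$K{\left(U,R \right)} = U \left(-4 + R\right)$ ($K{\left(U,R \right)} = \left(-4 + R\right) U = U \left(-4 + R\right)$)
$2705 + K{\left(A{\left(-7 \right)},\left(-1\right) \left(-4\right) \left(-2\right) \right)} = 2705 + \left(-4 + \left(-7\right)^{2} - 7 \sqrt{9 - 7}\right) \left(-4 + \left(-1\right) \left(-4\right) \left(-2\right)\right) = 2705 + \left(-4 + 49 - 7 \sqrt{2}\right) \left(-4 + 4 \left(-2\right)\right) = 2705 + \left(45 - 7 \sqrt{2}\right) \left(-4 - 8\right) = 2705 + \left(45 - 7 \sqrt{2}\right) \left(-12\right) = 2705 - \left(540 - 84 \sqrt{2}\right) = 2165 + 84 \sqrt{2}$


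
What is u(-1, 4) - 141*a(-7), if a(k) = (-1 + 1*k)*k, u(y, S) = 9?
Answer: -7887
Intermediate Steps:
a(k) = k*(-1 + k) (a(k) = (-1 + k)*k = k*(-1 + k))
u(-1, 4) - 141*a(-7) = 9 - (-987)*(-1 - 7) = 9 - (-987)*(-8) = 9 - 141*56 = 9 - 7896 = -7887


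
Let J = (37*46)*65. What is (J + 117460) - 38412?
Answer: 189678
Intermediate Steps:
J = 110630 (J = 1702*65 = 110630)
(J + 117460) - 38412 = (110630 + 117460) - 38412 = 228090 - 38412 = 189678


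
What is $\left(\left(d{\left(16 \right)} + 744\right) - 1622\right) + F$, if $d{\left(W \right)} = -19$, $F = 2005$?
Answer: $1108$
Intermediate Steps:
$\left(\left(d{\left(16 \right)} + 744\right) - 1622\right) + F = \left(\left(-19 + 744\right) - 1622\right) + 2005 = \left(725 - 1622\right) + 2005 = -897 + 2005 = 1108$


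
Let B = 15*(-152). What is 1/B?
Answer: -1/2280 ≈ -0.00043860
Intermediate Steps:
B = -2280
1/B = 1/(-2280) = -1/2280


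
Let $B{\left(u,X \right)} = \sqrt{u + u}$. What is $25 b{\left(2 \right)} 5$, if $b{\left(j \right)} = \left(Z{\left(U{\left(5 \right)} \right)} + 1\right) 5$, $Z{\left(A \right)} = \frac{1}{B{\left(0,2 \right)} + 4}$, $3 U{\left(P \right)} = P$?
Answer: $\frac{3125}{4} \approx 781.25$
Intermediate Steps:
$B{\left(u,X \right)} = \sqrt{2} \sqrt{u}$ ($B{\left(u,X \right)} = \sqrt{2 u} = \sqrt{2} \sqrt{u}$)
$U{\left(P \right)} = \frac{P}{3}$
$Z{\left(A \right)} = \frac{1}{4}$ ($Z{\left(A \right)} = \frac{1}{\sqrt{2} \sqrt{0} + 4} = \frac{1}{\sqrt{2} \cdot 0 + 4} = \frac{1}{0 + 4} = \frac{1}{4}$)
$b{\left(j \right)} = \frac{25}{4}$ ($b{\left(j \right)} = \left(\frac{1}{4} + 1\right) 5 = \frac{5}{4} \cdot 5 = \frac{25}{4}$)
$25 b{\left(2 \right)} 5 = 25 \cdot \frac{25}{4} \cdot 5 = \frac{625}{4} \cdot 5 = \frac{3125}{4}$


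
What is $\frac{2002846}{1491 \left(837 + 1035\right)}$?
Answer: $\frac{1001423}{1395576} \approx 0.71757$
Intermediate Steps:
$\frac{2002846}{1491 \left(837 + 1035\right)} = \frac{2002846}{1491 \cdot 1872} = \frac{2002846}{2791152} = 2002846 \cdot \frac{1}{2791152} = \frac{1001423}{1395576}$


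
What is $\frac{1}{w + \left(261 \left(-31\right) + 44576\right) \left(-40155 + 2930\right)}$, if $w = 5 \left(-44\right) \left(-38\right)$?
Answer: $- \frac{1}{1358145765} \approx -7.363 \cdot 10^{-10}$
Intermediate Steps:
$w = 8360$ ($w = \left(-220\right) \left(-38\right) = 8360$)
$\frac{1}{w + \left(261 \left(-31\right) + 44576\right) \left(-40155 + 2930\right)} = \frac{1}{8360 + \left(261 \left(-31\right) + 44576\right) \left(-40155 + 2930\right)} = \frac{1}{8360 + \left(-8091 + 44576\right) \left(-37225\right)} = \frac{1}{8360 + 36485 \left(-37225\right)} = \frac{1}{8360 - 1358154125} = \frac{1}{-1358145765} = - \frac{1}{1358145765}$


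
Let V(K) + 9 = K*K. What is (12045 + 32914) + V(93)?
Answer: 53599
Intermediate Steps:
V(K) = -9 + K² (V(K) = -9 + K*K = -9 + K²)
(12045 + 32914) + V(93) = (12045 + 32914) + (-9 + 93²) = 44959 + (-9 + 8649) = 44959 + 8640 = 53599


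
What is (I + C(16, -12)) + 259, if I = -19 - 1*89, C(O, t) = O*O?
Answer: 407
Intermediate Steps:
C(O, t) = O²
I = -108 (I = -19 - 89 = -108)
(I + C(16, -12)) + 259 = (-108 + 16²) + 259 = (-108 + 256) + 259 = 148 + 259 = 407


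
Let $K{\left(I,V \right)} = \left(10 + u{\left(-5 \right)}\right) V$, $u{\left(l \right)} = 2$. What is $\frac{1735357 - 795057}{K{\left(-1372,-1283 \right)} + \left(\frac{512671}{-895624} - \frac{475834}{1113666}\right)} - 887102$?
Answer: $- \frac{6812244772211909832466}{7678683885707783} \approx -8.8716 \cdot 10^{5}$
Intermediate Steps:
$K{\left(I,V \right)} = 12 V$ ($K{\left(I,V \right)} = \left(10 + 2\right) V = 12 V$)
$\frac{1735357 - 795057}{K{\left(-1372,-1283 \right)} + \left(\frac{512671}{-895624} - \frac{475834}{1113666}\right)} - 887102 = \frac{1735357 - 795057}{12 \left(-1283\right) + \left(\frac{512671}{-895624} - \frac{475834}{1113666}\right)} - 887102 = \frac{940300}{-15396 + \left(512671 \left(- \frac{1}{895624}\right) - \frac{237917}{556833}\right)} - 887102 = \frac{940300}{-15396 - \frac{498556306151}{498712998792}} - 887102 = \frac{940300}{- \frac{7678683885707783}{498712998792}} - 887102 = 940300 \left(- \frac{498712998792}{7678683885707783}\right) - 887102 = - \frac{468939832764117600}{7678683885707783} - 887102 = - \frac{6812244772211909832466}{7678683885707783}$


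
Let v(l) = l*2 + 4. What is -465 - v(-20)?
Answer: -429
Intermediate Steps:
v(l) = 4 + 2*l (v(l) = 2*l + 4 = 4 + 2*l)
-465 - v(-20) = -465 - (4 + 2*(-20)) = -465 - (4 - 40) = -465 - 1*(-36) = -465 + 36 = -429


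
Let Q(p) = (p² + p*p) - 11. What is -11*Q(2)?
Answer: 33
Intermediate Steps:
Q(p) = -11 + 2*p² (Q(p) = (p² + p²) - 11 = 2*p² - 11 = -11 + 2*p²)
-11*Q(2) = -11*(-11 + 2*2²) = -11*(-11 + 2*4) = -11*(-11 + 8) = -11*(-3) = 33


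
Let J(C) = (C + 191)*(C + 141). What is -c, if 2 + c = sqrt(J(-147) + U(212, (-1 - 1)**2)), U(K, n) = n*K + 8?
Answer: 2 - 4*sqrt(37) ≈ -22.331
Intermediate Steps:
U(K, n) = 8 + K*n (U(K, n) = K*n + 8 = 8 + K*n)
J(C) = (141 + C)*(191 + C) (J(C) = (191 + C)*(141 + C) = (141 + C)*(191 + C))
c = -2 + 4*sqrt(37) (c = -2 + sqrt((26931 + (-147)**2 + 332*(-147)) + (8 + 212*(-1 - 1)**2)) = -2 + sqrt((26931 + 21609 - 48804) + (8 + 212*(-2)**2)) = -2 + sqrt(-264 + (8 + 212*4)) = -2 + sqrt(-264 + (8 + 848)) = -2 + sqrt(-264 + 856) = -2 + sqrt(592) = -2 + 4*sqrt(37) ≈ 22.331)
-c = -(-2 + 4*sqrt(37)) = 2 - 4*sqrt(37)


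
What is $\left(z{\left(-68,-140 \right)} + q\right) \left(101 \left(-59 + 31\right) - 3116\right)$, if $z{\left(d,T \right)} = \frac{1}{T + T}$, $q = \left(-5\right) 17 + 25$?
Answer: $\frac{12483143}{35} \approx 3.5666 \cdot 10^{5}$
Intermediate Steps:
$q = -60$ ($q = -85 + 25 = -60$)
$z{\left(d,T \right)} = \frac{1}{2 T}$
$\left(z{\left(-68,-140 \right)} + q\right) \left(101 \left(-59 + 31\right) - 3116\right) = \left(\frac{1}{2 \left(-140\right)} - 60\right) \left(101 \left(-59 + 31\right) - 3116\right) = \left(\frac{1}{2} \left(- \frac{1}{140}\right) - 60\right) \left(101 \left(-28\right) - 3116\right) = \left(- \frac{1}{280} - 60\right) \left(-2828 - 3116\right) = \left(- \frac{16801}{280}\right) \left(-5944\right) = \frac{12483143}{35}$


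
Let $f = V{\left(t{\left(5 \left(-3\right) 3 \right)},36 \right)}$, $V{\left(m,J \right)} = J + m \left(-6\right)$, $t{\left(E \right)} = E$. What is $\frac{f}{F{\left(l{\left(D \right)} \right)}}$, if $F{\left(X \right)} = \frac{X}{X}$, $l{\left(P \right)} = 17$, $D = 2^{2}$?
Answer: $306$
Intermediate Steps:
$D = 4$
$V{\left(m,J \right)} = J - 6 m$
$F{\left(X \right)} = 1$
$f = 306$ ($f = 36 - 6 \cdot 5 \left(-3\right) 3 = 36 - 6 \left(\left(-15\right) 3\right) = 36 - -270 = 36 + 270 = 306$)
$\frac{f}{F{\left(l{\left(D \right)} \right)}} = \frac{306}{1} = 306 \cdot 1 = 306$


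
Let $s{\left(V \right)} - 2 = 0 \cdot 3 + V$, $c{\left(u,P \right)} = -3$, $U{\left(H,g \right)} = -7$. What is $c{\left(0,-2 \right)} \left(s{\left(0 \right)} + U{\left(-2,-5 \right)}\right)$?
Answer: $15$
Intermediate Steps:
$s{\left(V \right)} = 2 + V$ ($s{\left(V \right)} = 2 + \left(0 \cdot 3 + V\right) = 2 + \left(0 + V\right) = 2 + V$)
$c{\left(0,-2 \right)} \left(s{\left(0 \right)} + U{\left(-2,-5 \right)}\right) = - 3 \left(\left(2 + 0\right) - 7\right) = - 3 \left(2 - 7\right) = \left(-3\right) \left(-5\right) = 15$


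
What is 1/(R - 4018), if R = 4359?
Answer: 1/341 ≈ 0.0029326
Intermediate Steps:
1/(R - 4018) = 1/(4359 - 4018) = 1/341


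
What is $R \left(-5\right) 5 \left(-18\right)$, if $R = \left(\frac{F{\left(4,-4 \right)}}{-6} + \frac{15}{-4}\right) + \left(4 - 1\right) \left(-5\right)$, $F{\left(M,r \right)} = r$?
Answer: $- \frac{16275}{2} \approx -8137.5$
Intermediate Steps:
$R = - \frac{217}{12}$ ($R = \left(- \frac{4}{-6} + \frac{15}{-4}\right) + \left(4 - 1\right) \left(-5\right) = \left(\left(-4\right) \left(- \frac{1}{6}\right) + 15 \left(- \frac{1}{4}\right)\right) + 3 \left(-5\right) = \left(\frac{2}{3} - \frac{15}{4}\right) - 15 = - \frac{37}{12} - 15 = - \frac{217}{12} \approx -18.083$)
$R \left(-5\right) 5 \left(-18\right) = - \frac{217 \left(-5\right) 5 \left(-18\right)}{12} = - \frac{217 \left(\left(-25\right) \left(-18\right)\right)}{12} = \left(- \frac{217}{12}\right) 450 = - \frac{16275}{2}$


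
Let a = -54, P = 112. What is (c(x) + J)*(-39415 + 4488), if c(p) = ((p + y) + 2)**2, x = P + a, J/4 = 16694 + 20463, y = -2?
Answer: -5308624584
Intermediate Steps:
J = 148628 (J = 4*(16694 + 20463) = 4*37157 = 148628)
x = 58 (x = 112 - 54 = 58)
c(p) = p**2 (c(p) = ((p - 2) + 2)**2 = ((-2 + p) + 2)**2 = p**2)
(c(x) + J)*(-39415 + 4488) = (58**2 + 148628)*(-39415 + 4488) = (3364 + 148628)*(-34927) = 151992*(-34927) = -5308624584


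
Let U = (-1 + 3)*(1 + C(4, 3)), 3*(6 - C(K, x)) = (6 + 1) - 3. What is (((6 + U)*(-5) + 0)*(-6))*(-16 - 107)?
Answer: -63960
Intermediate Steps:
C(K, x) = 14/3 (C(K, x) = 6 - ((6 + 1) - 3)/3 = 6 - (7 - 3)/3 = 6 - 1/3*4 = 6 - 4/3 = 14/3)
U = 34/3 (U = (-1 + 3)*(1 + 14/3) = 2*(17/3) = 34/3 ≈ 11.333)
(((6 + U)*(-5) + 0)*(-6))*(-16 - 107) = (((6 + 34/3)*(-5) + 0)*(-6))*(-16 - 107) = (((52/3)*(-5) + 0)*(-6))*(-123) = ((-260/3 + 0)*(-6))*(-123) = -260/3*(-6)*(-123) = 520*(-123) = -63960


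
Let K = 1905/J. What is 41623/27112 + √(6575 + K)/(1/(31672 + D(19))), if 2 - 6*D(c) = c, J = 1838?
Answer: 41623/27112 + 190015*√22215455690/11028 ≈ 2.5681e+6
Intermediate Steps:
D(c) = ⅓ - c/6
K = 1905/1838 ≈ 1.0365
41623/27112 + √(6575 + K)/(1/(31672 + D(19))) = 41623/27112 + √(6575 + 1905/1838)/(1/(31672 + (⅓ - ⅙*19))) = 41623*(1/27112) + √(12086755/1838)/(1/(31672 + (⅓ - 19/6))) = 41623/27112 + (√22215455690/1838)/(1/(31672 - 17/6)) = 41623/27112 + (√22215455690/1838)/(1/(190015/6)) = 41623/27112 + (√22215455690/1838)/(6/190015) = 41623/27112 + (√22215455690/1838)*(190015/6) = 41623/27112 + 190015*√22215455690/11028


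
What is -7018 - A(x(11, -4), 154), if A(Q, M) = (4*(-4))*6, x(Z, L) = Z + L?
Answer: -6922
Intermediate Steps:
x(Z, L) = L + Z
A(Q, M) = -96 (A(Q, M) = -16*6 = -96)
-7018 - A(x(11, -4), 154) = -7018 - 1*(-96) = -7018 + 96 = -6922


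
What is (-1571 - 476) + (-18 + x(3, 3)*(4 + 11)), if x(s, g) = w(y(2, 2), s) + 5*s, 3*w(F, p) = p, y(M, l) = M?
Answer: -1825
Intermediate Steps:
w(F, p) = p/3
x(s, g) = 16*s/3 (x(s, g) = s/3 + 5*s = 16*s/3)
(-1571 - 476) + (-18 + x(3, 3)*(4 + 11)) = (-1571 - 476) + (-18 + ((16/3)*3)*(4 + 11)) = -2047 + (-18 + 16*15) = -2047 + (-18 + 240) = -2047 + 222 = -1825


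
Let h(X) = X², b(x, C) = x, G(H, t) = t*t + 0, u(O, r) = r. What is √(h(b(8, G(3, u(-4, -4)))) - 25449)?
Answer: I*√25385 ≈ 159.33*I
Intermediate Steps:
G(H, t) = t² (G(H, t) = t² + 0 = t²)
√(h(b(8, G(3, u(-4, -4)))) - 25449) = √(8² - 25449) = √(64 - 25449) = √(-25385) = I*√25385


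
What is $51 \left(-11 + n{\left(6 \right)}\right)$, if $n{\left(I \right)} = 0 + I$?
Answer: $-255$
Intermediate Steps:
$n{\left(I \right)} = I$
$51 \left(-11 + n{\left(6 \right)}\right) = 51 \left(-11 + 6\right) = 51 \left(-5\right) = -255$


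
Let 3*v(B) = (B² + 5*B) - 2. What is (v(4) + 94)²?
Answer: 99856/9 ≈ 11095.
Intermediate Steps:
v(B) = -⅔ + B²/3 + 5*B/3 (v(B) = ((B² + 5*B) - 2)/3 = (-2 + B² + 5*B)/3 = -⅔ + B²/3 + 5*B/3)
(v(4) + 94)² = ((-⅔ + (⅓)*4² + (5/3)*4) + 94)² = ((-⅔ + (⅓)*16 + 20/3) + 94)² = ((-⅔ + 16/3 + 20/3) + 94)² = (34/3 + 94)² = (316/3)² = 99856/9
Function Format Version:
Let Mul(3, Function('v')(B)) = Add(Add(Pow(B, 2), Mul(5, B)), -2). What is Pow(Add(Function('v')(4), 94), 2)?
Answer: Rational(99856, 9) ≈ 11095.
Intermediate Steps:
Function('v')(B) = Add(Rational(-2, 3), Mul(Rational(1, 3), Pow(B, 2)), Mul(Rational(5, 3), B)) (Function('v')(B) = Mul(Rational(1, 3), Add(Add(Pow(B, 2), Mul(5, B)), -2)) = Mul(Rational(1, 3), Add(-2, Pow(B, 2), Mul(5, B))) = Add(Rational(-2, 3), Mul(Rational(1, 3), Pow(B, 2)), Mul(Rational(5, 3), B)))
Pow(Add(Function('v')(4), 94), 2) = Pow(Add(Add(Rational(-2, 3), Mul(Rational(1, 3), Pow(4, 2)), Mul(Rational(5, 3), 4)), 94), 2) = Pow(Add(Add(Rational(-2, 3), Mul(Rational(1, 3), 16), Rational(20, 3)), 94), 2) = Pow(Add(Add(Rational(-2, 3), Rational(16, 3), Rational(20, 3)), 94), 2) = Pow(Add(Rational(34, 3), 94), 2) = Pow(Rational(316, 3), 2) = Rational(99856, 9)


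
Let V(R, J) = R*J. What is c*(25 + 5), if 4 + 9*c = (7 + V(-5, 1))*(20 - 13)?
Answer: 100/3 ≈ 33.333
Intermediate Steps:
V(R, J) = J*R
c = 10/9 (c = -4/9 + ((7 + 1*(-5))*(20 - 13))/9 = -4/9 + ((7 - 5)*7)/9 = -4/9 + (2*7)/9 = -4/9 + (1/9)*14 = -4/9 + 14/9 = 10/9 ≈ 1.1111)
c*(25 + 5) = 10*(25 + 5)/9 = (10/9)*30 = 100/3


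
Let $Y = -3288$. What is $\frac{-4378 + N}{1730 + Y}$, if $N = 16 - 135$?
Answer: $\frac{4497}{1558} \approx 2.8864$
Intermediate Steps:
$N = -119$ ($N = 16 - 135 = -119$)
$\frac{-4378 + N}{1730 + Y} = \frac{-4378 - 119}{1730 - 3288} = - \frac{4497}{-1558} = \left(-4497\right) \left(- \frac{1}{1558}\right) = \frac{4497}{1558}$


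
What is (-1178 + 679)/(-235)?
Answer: 499/235 ≈ 2.1234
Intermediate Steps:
(-1178 + 679)/(-235) = -499*(-1/235) = 499/235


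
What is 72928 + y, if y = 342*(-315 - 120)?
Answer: -75842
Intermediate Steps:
y = -148770 (y = 342*(-435) = -148770)
72928 + y = 72928 - 148770 = -75842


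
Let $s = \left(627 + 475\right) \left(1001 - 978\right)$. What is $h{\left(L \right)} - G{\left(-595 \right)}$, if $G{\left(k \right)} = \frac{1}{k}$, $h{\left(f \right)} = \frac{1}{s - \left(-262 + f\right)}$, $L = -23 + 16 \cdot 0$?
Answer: $\frac{26226}{15250445} \approx 0.0017197$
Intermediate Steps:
$L = -23$ ($L = -23 + 0 = -23$)
$s = 25346$ ($s = 1102 \cdot 23 = 25346$)
$h{\left(f \right)} = \frac{1}{25608 - f}$ ($h{\left(f \right)} = \frac{1}{25346 - \left(-262 + f\right)} = \frac{1}{25608 - f}$)
$h{\left(L \right)} - G{\left(-595 \right)} = \frac{1}{25608 - -23} - \frac{1}{-595} = \frac{1}{25608 + 23} - - \frac{1}{595} = \frac{1}{25631} + \frac{1}{595} = \frac{26226}{15250445}$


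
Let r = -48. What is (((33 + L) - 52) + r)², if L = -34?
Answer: 10201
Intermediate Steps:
(((33 + L) - 52) + r)² = (((33 - 34) - 52) - 48)² = ((-1 - 52) - 48)² = (-53 - 48)² = (-101)² = 10201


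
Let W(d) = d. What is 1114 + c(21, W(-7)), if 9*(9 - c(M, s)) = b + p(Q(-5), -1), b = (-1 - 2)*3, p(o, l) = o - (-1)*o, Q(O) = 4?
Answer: 10108/9 ≈ 1123.1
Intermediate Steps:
p(o, l) = 2*o (p(o, l) = o + o = 2*o)
b = -9 (b = -3*3 = -9)
c(M, s) = 82/9 (c(M, s) = 9 - (-9 + 2*4)/9 = 9 - (-9 + 8)/9 = 9 - 1/9*(-1) = 9 + 1/9 = 82/9)
1114 + c(21, W(-7)) = 1114 + 82/9 = 10108/9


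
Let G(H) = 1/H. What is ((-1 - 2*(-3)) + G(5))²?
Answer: 676/25 ≈ 27.040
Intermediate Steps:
((-1 - 2*(-3)) + G(5))² = ((-1 - 2*(-3)) + 1/5)² = ((-1 + 6) + ⅕)² = (5 + ⅕)² = (26/5)² = 676/25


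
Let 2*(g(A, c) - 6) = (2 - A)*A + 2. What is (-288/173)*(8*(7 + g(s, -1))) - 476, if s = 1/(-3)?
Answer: -113708/173 ≈ -657.27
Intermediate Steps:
s = -1/3 ≈ -0.33333
g(A, c) = 7 + A*(2 - A)/2 (g(A, c) = 6 + ((2 - A)*A + 2)/2 = 6 + (A*(2 - A) + 2)/2 = 6 + (2 + A*(2 - A))/2 = 6 + (1 + A*(2 - A)/2) = 7 + A*(2 - A)/2)
(-288/173)*(8*(7 + g(s, -1))) - 476 = (-288/173)*(8*(7 + (7 - 1/3 - (-1/3)**2/2))) - 476 = (-288*1/173)*(8*(7 + (7 - 1/3 - 1/2*1/9))) - 476 = -2304*(7 + (7 - 1/3 - 1/18))/173 - 476 = -2304*(7 + 119/18)/173 - 476 = -2304*245/(173*18) - 476 = -288/173*980/9 - 476 = -31360/173 - 476 = -113708/173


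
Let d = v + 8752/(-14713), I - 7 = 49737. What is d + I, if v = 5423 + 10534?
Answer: 966650061/14713 ≈ 65700.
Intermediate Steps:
v = 15957
I = 49744 (I = 7 + 49737 = 49744)
d = 234766589/14713 (d = 15957 + 8752/(-14713) = 15957 + 8752*(-1/14713) = 15957 - 8752/14713 = 234766589/14713 ≈ 15956.)
d + I = 234766589/14713 + 49744 = 966650061/14713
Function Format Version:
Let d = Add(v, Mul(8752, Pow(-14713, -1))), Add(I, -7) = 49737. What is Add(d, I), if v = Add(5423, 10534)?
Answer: Rational(966650061, 14713) ≈ 65700.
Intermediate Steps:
v = 15957
I = 49744 (I = Add(7, 49737) = 49744)
d = Rational(234766589, 14713) (d = Add(15957, Mul(8752, Pow(-14713, -1))) = Add(15957, Mul(8752, Rational(-1, 14713))) = Add(15957, Rational(-8752, 14713)) = Rational(234766589, 14713) ≈ 15956.)
Add(d, I) = Add(Rational(234766589, 14713), 49744) = Rational(966650061, 14713)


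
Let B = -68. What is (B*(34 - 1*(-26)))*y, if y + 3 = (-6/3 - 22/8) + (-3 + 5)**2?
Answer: 15300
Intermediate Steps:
y = -15/4 (y = -3 + ((-6/3 - 22/8) + (-3 + 5)**2) = -3 + ((-6*1/3 - 22*1/8) + 2**2) = -3 + ((-2 - 11/4) + 4) = -3 + (-19/4 + 4) = -3 - 3/4 = -15/4 ≈ -3.7500)
(B*(34 - 1*(-26)))*y = -68*(34 - 1*(-26))*(-15/4) = -68*(34 + 26)*(-15/4) = -68*60*(-15/4) = -4080*(-15/4) = 15300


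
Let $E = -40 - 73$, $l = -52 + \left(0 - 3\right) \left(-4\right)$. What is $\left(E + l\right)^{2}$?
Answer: $23409$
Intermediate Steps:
$l = -40$ ($l = -52 - -12 = -52 + 12 = -40$)
$E = -113$ ($E = -40 - 73 = -113$)
$\left(E + l\right)^{2} = \left(-113 - 40\right)^{2} = \left(-153\right)^{2} = 23409$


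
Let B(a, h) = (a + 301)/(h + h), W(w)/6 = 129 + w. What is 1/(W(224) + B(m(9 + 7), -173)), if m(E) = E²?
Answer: 346/732271 ≈ 0.00047250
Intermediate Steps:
W(w) = 774 + 6*w (W(w) = 6*(129 + w) = 774 + 6*w)
B(a, h) = (301 + a)/(2*h) (B(a, h) = (301 + a)/((2*h)) = (301 + a)*(1/(2*h)) = (301 + a)/(2*h))
1/(W(224) + B(m(9 + 7), -173)) = 1/((774 + 6*224) + (½)*(301 + (9 + 7)²)/(-173)) = 1/((774 + 1344) + (½)*(-1/173)*(301 + 16²)) = 1/(2118 + (½)*(-1/173)*(301 + 256)) = 1/(2118 + (½)*(-1/173)*557) = 1/(2118 - 557/346) = 1/(732271/346) = 346/732271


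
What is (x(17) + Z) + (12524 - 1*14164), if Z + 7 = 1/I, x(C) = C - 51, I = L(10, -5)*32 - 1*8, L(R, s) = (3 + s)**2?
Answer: -201719/120 ≈ -1681.0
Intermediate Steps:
I = 120 (I = (3 - 5)**2*32 - 1*8 = (-2)**2*32 - 8 = 4*32 - 8 = 128 - 8 = 120)
x(C) = -51 + C
Z = -839/120 (Z = -7 + 1/120 = -839/120 ≈ -6.9917)
(x(17) + Z) + (12524 - 1*14164) = ((-51 + 17) - 839/120) + (12524 - 1*14164) = (-34 - 839/120) + (12524 - 14164) = -4919/120 - 1640 = -201719/120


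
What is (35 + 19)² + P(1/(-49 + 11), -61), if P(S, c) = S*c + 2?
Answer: 110945/38 ≈ 2919.6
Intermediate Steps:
P(S, c) = 2 + S*c
(35 + 19)² + P(1/(-49 + 11), -61) = (35 + 19)² + (2 - 61/(-49 + 11)) = 54² + (2 - 61/(-38)) = 2916 + (2 - 1/38*(-61)) = 2916 + (2 + 61/38) = 2916 + 137/38 = 110945/38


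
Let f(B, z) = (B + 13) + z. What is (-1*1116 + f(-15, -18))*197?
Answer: -223792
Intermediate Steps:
f(B, z) = 13 + B + z (f(B, z) = (13 + B) + z = 13 + B + z)
(-1*1116 + f(-15, -18))*197 = (-1*1116 + (13 - 15 - 18))*197 = (-1116 - 20)*197 = -1136*197 = -223792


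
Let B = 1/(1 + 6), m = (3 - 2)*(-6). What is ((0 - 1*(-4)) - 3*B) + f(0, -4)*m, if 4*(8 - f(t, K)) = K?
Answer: -353/7 ≈ -50.429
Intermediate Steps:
f(t, K) = 8 - K/4
m = -6 (m = 1*(-6) = -6)
B = 1/7 ≈ 0.14286
((0 - 1*(-4)) - 3*B) + f(0, -4)*m = ((0 - 1*(-4)) - 3*1/7) + (8 - 1/4*(-4))*(-6) = ((0 + 4) - 3/7) + (8 + 1)*(-6) = (4 - 3/7) + 9*(-6) = 25/7 - 54 = -353/7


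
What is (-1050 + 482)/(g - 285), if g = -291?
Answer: 71/72 ≈ 0.98611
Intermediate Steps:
(-1050 + 482)/(g - 285) = (-1050 + 482)/(-291 - 285) = -568/(-576) = -568*(-1/576) = 71/72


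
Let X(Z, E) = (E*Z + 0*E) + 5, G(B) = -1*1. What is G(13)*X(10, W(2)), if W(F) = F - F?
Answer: -5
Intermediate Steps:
W(F) = 0
G(B) = -1
X(Z, E) = 5 + E*Z (X(Z, E) = (E*Z + 0) + 5 = E*Z + 5 = 5 + E*Z)
G(13)*X(10, W(2)) = -(5 + 0*10) = -(5 + 0) = -1*5 = -5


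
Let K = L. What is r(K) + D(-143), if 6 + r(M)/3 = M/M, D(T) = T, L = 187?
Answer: -158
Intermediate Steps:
K = 187
r(M) = -15 (r(M) = -18 + 3*(M/M) = -18 + 3*1 = -18 + 3 = -15)
r(K) + D(-143) = -15 - 143 = -158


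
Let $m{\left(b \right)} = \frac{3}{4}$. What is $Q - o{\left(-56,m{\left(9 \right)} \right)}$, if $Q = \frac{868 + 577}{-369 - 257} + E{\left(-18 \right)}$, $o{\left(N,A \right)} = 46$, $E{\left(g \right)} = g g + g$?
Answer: $\frac{161315}{626} \approx 257.69$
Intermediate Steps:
$E{\left(g \right)} = g + g^{2}$ ($E{\left(g \right)} = g^{2} + g = g + g^{2}$)
$m{\left(b \right)} = \frac{3}{4}$ ($m{\left(b \right)} = 3 \cdot \frac{1}{4} = \frac{3}{4}$)
$Q = \frac{190111}{626}$ ($Q = \frac{868 + 577}{-369 - 257} - 18 \left(1 - 18\right) = \frac{1445}{-626} - -306 = 1445 \left(- \frac{1}{626}\right) + 306 = - \frac{1445}{626} + 306 = \frac{190111}{626} \approx 303.69$)
$Q - o{\left(-56,m{\left(9 \right)} \right)} = \frac{190111}{626} - 46 = \frac{161315}{626}$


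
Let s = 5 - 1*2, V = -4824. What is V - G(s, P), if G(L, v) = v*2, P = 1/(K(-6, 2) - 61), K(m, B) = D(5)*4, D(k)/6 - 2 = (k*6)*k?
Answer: -17303690/3587 ≈ -4824.0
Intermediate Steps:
D(k) = 12 + 36*k² (D(k) = 12 + 6*((k*6)*k) = 12 + 6*((6*k)*k) = 12 + 6*(6*k²) = 12 + 36*k²)
K(m, B) = 3648 (K(m, B) = (12 + 36*5²)*4 = (12 + 36*25)*4 = (12 + 900)*4 = 912*4 = 3648)
P = 1/3587 (P = 1/(3648 - 61) = 1/3587 ≈ 0.00027878)
s = 3 (s = 5 - 2 = 3)
G(L, v) = 2*v
V - G(s, P) = -4824 - 2/3587 = -17303690/3587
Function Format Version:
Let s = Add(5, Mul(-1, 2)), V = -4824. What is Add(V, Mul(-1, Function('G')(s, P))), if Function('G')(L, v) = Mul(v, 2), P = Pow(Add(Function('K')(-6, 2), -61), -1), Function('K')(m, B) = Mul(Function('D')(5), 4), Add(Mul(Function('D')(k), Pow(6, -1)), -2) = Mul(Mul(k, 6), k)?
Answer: Rational(-17303690, 3587) ≈ -4824.0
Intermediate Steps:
Function('D')(k) = Add(12, Mul(36, Pow(k, 2))) (Function('D')(k) = Add(12, Mul(6, Mul(Mul(k, 6), k))) = Add(12, Mul(6, Mul(Mul(6, k), k))) = Add(12, Mul(6, Mul(6, Pow(k, 2)))) = Add(12, Mul(36, Pow(k, 2))))
Function('K')(m, B) = 3648 (Function('K')(m, B) = Mul(Add(12, Mul(36, Pow(5, 2))), 4) = Mul(Add(12, Mul(36, 25)), 4) = Mul(Add(12, 900), 4) = Mul(912, 4) = 3648)
P = Rational(1, 3587) (P = Pow(Add(3648, -61), -1) = Pow(3587, -1) = Rational(1, 3587) ≈ 0.00027878)
s = 3 (s = Add(5, -2) = 3)
Function('G')(L, v) = Mul(2, v)
Add(V, Mul(-1, Function('G')(s, P))) = Add(-4824, Mul(-1, Mul(2, Rational(1, 3587)))) = Add(-4824, Mul(-1, Rational(2, 3587))) = Add(-4824, Rational(-2, 3587)) = Rational(-17303690, 3587)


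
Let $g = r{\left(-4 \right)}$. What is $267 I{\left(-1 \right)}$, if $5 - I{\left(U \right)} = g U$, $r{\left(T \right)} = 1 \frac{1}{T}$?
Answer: $\frac{5073}{4} \approx 1268.3$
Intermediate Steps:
$r{\left(T \right)} = \frac{1}{T}$
$g = - \frac{1}{4}$ ($g = \frac{1}{-4} = - \frac{1}{4} \approx -0.25$)
$I{\left(U \right)} = 5 + \frac{U}{4}$ ($I{\left(U \right)} = 5 - - \frac{U}{4} = 5 + \frac{U}{4}$)
$267 I{\left(-1 \right)} = 267 \left(5 + \frac{1}{4} \left(-1\right)\right) = 267 \left(5 - \frac{1}{4}\right) = 267 \cdot \frac{19}{4} = \frac{5073}{4}$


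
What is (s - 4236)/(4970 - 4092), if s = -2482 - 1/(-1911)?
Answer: -12838097/1677858 ≈ -7.6515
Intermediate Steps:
s = -4743101/1911 (s = -2482 - 1*(-1/1911) = -2482 + 1/1911 = -4743101/1911 ≈ -2482.0)
(s - 4236)/(4970 - 4092) = (-4743101/1911 - 4236)/(4970 - 4092) = -12838097/1911/878 = -12838097/1911*1/878 = -12838097/1677858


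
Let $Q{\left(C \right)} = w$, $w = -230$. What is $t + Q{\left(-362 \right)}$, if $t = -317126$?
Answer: $-317356$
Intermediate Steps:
$Q{\left(C \right)} = -230$
$t + Q{\left(-362 \right)} = -317126 - 230 = -317356$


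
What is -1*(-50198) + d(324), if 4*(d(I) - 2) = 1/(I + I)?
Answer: 130118401/2592 ≈ 50200.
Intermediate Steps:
d(I) = 2 + 1/(8*I) (d(I) = 2 + 1/(4*(I + I)) = 2 + 1/(4*((2*I))) = 2 + (1/(2*I))/4 = 2 + 1/(8*I))
-1*(-50198) + d(324) = -1*(-50198) + (2 + (1/8)/324) = 50198 + (2 + (1/8)*(1/324)) = 50198 + (2 + 1/2592) = 50198 + 5185/2592 = 130118401/2592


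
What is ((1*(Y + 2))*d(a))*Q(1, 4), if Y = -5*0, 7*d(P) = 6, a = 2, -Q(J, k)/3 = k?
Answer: -144/7 ≈ -20.571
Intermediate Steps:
Q(J, k) = -3*k
d(P) = 6/7 (d(P) = (⅐)*6 = 6/7)
Y = 0
((1*(Y + 2))*d(a))*Q(1, 4) = ((1*(0 + 2))*(6/7))*(-3*4) = ((1*2)*(6/7))*(-12) = (2*(6/7))*(-12) = (12/7)*(-12) = -144/7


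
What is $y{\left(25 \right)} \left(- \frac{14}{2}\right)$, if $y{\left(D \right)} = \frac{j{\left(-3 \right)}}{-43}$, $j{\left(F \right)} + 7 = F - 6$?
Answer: $- \frac{112}{43} \approx -2.6047$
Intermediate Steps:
$j{\left(F \right)} = -13 + F$ ($j{\left(F \right)} = -7 + \left(F - 6\right) = -7 + \left(-6 + F\right) = -13 + F$)
$y{\left(D \right)} = \frac{16}{43}$ ($y{\left(D \right)} = \frac{-13 - 3}{-43} = \left(-16\right) \left(- \frac{1}{43}\right) = \frac{16}{43}$)
$y{\left(25 \right)} \left(- \frac{14}{2}\right) = \frac{16 \left(- \frac{14}{2}\right)}{43} = \frac{16 \left(\left(-14\right) \frac{1}{2}\right)}{43} = \frac{16}{43} \left(-7\right) = - \frac{112}{43}$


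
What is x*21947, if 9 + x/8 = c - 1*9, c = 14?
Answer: -702304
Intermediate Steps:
x = -32 (x = -72 + 8*(14 - 1*9) = -72 + 8*(14 - 9) = -72 + 8*5 = -72 + 40 = -32)
x*21947 = -32*21947 = -702304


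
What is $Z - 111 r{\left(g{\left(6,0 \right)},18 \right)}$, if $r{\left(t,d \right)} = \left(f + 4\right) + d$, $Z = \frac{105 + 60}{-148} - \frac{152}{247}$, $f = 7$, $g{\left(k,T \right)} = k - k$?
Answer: $- \frac{6196685}{1924} \approx -3220.7$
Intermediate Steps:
$g{\left(k,T \right)} = 0$
$Z = - \frac{3329}{1924}$ ($Z = 165 \left(- \frac{1}{148}\right) - \frac{8}{13} = - \frac{165}{148} - \frac{8}{13} = - \frac{3329}{1924} \approx -1.7302$)
$r{\left(t,d \right)} = 11 + d$ ($r{\left(t,d \right)} = \left(7 + 4\right) + d = 11 + d$)
$Z - 111 r{\left(g{\left(6,0 \right)},18 \right)} = - \frac{3329}{1924} - 111 \left(11 + 18\right) = - \frac{3329}{1924} - 3219 = - \frac{6196685}{1924}$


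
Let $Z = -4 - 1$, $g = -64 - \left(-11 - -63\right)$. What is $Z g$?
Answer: $580$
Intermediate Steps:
$g = -116$ ($g = -64 - \left(-11 + 63\right) = -64 - 52 = -116$)
$Z = -5$ ($Z = -4 - 1 = -5$)
$Z g = \left(-5\right) \left(-116\right) = 580$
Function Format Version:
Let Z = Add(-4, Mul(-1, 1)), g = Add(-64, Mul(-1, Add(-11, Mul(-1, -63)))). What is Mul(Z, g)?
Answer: 580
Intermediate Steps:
g = -116 (g = Add(-64, Mul(-1, Add(-11, 63))) = Add(-64, Mul(-1, 52)) = Add(-64, -52) = -116)
Z = -5 (Z = Add(-4, -1) = -5)
Mul(Z, g) = Mul(-5, -116) = 580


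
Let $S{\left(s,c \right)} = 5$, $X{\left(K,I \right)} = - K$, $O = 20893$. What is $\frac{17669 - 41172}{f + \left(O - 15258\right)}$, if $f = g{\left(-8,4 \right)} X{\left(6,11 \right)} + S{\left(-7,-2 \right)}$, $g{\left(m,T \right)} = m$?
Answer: $- \frac{23503}{5688} \approx -4.132$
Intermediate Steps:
$f = 53$ ($f = - 8 \left(\left(-1\right) 6\right) + 5 = \left(-8\right) \left(-6\right) + 5 = 48 + 5 = 53$)
$\frac{17669 - 41172}{f + \left(O - 15258\right)} = \frac{17669 - 41172}{53 + \left(20893 - 15258\right)} = - \frac{23503}{53 + 5635} = - \frac{23503}{5688}$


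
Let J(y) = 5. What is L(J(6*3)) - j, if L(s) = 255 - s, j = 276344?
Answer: -276094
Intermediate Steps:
L(J(6*3)) - j = (255 - 1*5) - 1*276344 = (255 - 5) - 276344 = 250 - 276344 = -276094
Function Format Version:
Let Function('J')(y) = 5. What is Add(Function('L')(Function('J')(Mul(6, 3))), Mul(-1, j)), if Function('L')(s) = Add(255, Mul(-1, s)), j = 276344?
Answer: -276094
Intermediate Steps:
Add(Function('L')(Function('J')(Mul(6, 3))), Mul(-1, j)) = Add(Add(255, Mul(-1, 5)), Mul(-1, 276344)) = Add(Add(255, -5), -276344) = Add(250, -276344) = -276094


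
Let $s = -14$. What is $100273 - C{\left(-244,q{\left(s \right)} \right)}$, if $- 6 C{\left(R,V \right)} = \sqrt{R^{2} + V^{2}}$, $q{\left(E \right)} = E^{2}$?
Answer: $100273 + \frac{2 \sqrt{6122}}{3} \approx 1.0033 \cdot 10^{5}$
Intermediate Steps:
$C{\left(R,V \right)} = - \frac{\sqrt{R^{2} + V^{2}}}{6}$
$100273 - C{\left(-244,q{\left(s \right)} \right)} = 100273 - - \frac{\sqrt{\left(-244\right)^{2} + \left(\left(-14\right)^{2}\right)^{2}}}{6} = 100273 - - \frac{\sqrt{59536 + 196^{2}}}{6} = 100273 - - \frac{\sqrt{59536 + 38416}}{6} = 100273 - - \frac{\sqrt{97952}}{6} = 100273 - - \frac{4 \sqrt{6122}}{6} = 100273 - - \frac{2 \sqrt{6122}}{3} = 100273 + \frac{2 \sqrt{6122}}{3}$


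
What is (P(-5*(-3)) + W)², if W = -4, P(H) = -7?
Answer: 121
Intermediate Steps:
(P(-5*(-3)) + W)² = (-7 - 4)² = (-11)² = 121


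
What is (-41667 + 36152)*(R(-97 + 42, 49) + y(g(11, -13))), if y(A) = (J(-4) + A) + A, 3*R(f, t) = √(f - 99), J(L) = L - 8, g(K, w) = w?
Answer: 209570 - 5515*I*√154/3 ≈ 2.0957e+5 - 22813.0*I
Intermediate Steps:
J(L) = -8 + L
R(f, t) = √(-99 + f)/3 (R(f, t) = √(f - 99)/3 = √(-99 + f)/3)
y(A) = -12 + 2*A (y(A) = ((-8 - 4) + A) + A = (-12 + A) + A = -12 + 2*A)
(-41667 + 36152)*(R(-97 + 42, 49) + y(g(11, -13))) = (-41667 + 36152)*(√(-99 + (-97 + 42))/3 + (-12 + 2*(-13))) = -5515*(√(-99 - 55)/3 + (-12 - 26)) = -5515*(√(-154)/3 - 38) = -5515*((I*√154)/3 - 38) = -5515*(I*√154/3 - 38) = -5515*(-38 + I*√154/3) = 209570 - 5515*I*√154/3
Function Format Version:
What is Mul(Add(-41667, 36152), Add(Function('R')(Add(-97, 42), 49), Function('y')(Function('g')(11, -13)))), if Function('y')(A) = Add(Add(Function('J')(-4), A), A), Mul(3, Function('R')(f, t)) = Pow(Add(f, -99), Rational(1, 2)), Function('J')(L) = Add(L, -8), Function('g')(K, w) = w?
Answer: Add(209570, Mul(Rational(-5515, 3), I, Pow(154, Rational(1, 2)))) ≈ Add(2.0957e+5, Mul(-22813., I))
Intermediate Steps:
Function('J')(L) = Add(-8, L)
Function('R')(f, t) = Mul(Rational(1, 3), Pow(Add(-99, f), Rational(1, 2))) (Function('R')(f, t) = Mul(Rational(1, 3), Pow(Add(f, -99), Rational(1, 2))) = Mul(Rational(1, 3), Pow(Add(-99, f), Rational(1, 2))))
Function('y')(A) = Add(-12, Mul(2, A)) (Function('y')(A) = Add(Add(Add(-8, -4), A), A) = Add(Add(-12, A), A) = Add(-12, Mul(2, A)))
Mul(Add(-41667, 36152), Add(Function('R')(Add(-97, 42), 49), Function('y')(Function('g')(11, -13)))) = Mul(Add(-41667, 36152), Add(Mul(Rational(1, 3), Pow(Add(-99, Add(-97, 42)), Rational(1, 2))), Add(-12, Mul(2, -13)))) = Mul(-5515, Add(Mul(Rational(1, 3), Pow(Add(-99, -55), Rational(1, 2))), Add(-12, -26))) = Mul(-5515, Add(Mul(Rational(1, 3), Pow(-154, Rational(1, 2))), -38)) = Mul(-5515, Add(Mul(Rational(1, 3), Mul(I, Pow(154, Rational(1, 2)))), -38)) = Mul(-5515, Add(Mul(Rational(1, 3), I, Pow(154, Rational(1, 2))), -38)) = Mul(-5515, Add(-38, Mul(Rational(1, 3), I, Pow(154, Rational(1, 2))))) = Add(209570, Mul(Rational(-5515, 3), I, Pow(154, Rational(1, 2))))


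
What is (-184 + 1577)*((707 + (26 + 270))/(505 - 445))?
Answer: 1397179/60 ≈ 23286.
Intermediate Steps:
(-184 + 1577)*((707 + (26 + 270))/(505 - 445)) = 1393*((707 + 296)/60) = 1393*(1003*(1/60)) = 1393*(1003/60) = 1397179/60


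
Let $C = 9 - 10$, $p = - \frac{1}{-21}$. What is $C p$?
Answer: $- \frac{1}{21} \approx -0.047619$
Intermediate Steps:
$p = \frac{1}{21}$ ($p = \left(-1\right) \left(- \frac{1}{21}\right) = \frac{1}{21} \approx 0.047619$)
$C = -1$ ($C = 9 - 10 = -1$)
$C p = \left(-1\right) \frac{1}{21} = - \frac{1}{21}$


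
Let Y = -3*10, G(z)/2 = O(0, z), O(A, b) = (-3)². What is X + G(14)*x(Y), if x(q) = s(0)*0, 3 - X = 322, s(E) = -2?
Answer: -319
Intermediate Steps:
O(A, b) = 9
G(z) = 18 (G(z) = 2*9 = 18)
X = -319 (X = 3 - 1*322 = 3 - 322 = -319)
Y = -30
x(q) = 0 (x(q) = -2*0 = 0)
X + G(14)*x(Y) = -319 + 18*0 = -319 + 0 = -319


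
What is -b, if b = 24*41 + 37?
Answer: -1021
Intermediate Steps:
b = 1021 (b = 984 + 37 = 1021)
-b = -1*1021 = -1021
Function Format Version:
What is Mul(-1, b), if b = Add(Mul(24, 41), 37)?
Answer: -1021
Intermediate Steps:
b = 1021 (b = Add(984, 37) = 1021)
Mul(-1, b) = Mul(-1, 1021) = -1021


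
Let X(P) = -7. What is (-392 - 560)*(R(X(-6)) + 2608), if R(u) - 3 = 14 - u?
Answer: -2505664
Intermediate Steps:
R(u) = 17 - u (R(u) = 3 + (14 - u) = 17 - u)
(-392 - 560)*(R(X(-6)) + 2608) = (-392 - 560)*((17 - 1*(-7)) + 2608) = -952*((17 + 7) + 2608) = -952*(24 + 2608) = -952*2632 = -2505664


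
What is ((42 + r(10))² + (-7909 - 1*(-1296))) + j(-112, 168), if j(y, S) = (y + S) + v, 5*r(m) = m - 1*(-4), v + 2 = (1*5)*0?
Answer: -113799/25 ≈ -4552.0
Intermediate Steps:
v = -2 (v = -2 + (1*5)*0 = -2 + 5*0 = -2 + 0 = -2)
r(m) = ⅘ + m/5 (r(m) = (m - 1*(-4))/5 = (m + 4)/5 = (4 + m)/5 = ⅘ + m/5)
j(y, S) = -2 + S + y (j(y, S) = (y + S) - 2 = (S + y) - 2 = -2 + S + y)
((42 + r(10))² + (-7909 - 1*(-1296))) + j(-112, 168) = ((42 + (⅘ + (⅕)*10))² + (-7909 - 1*(-1296))) + (-2 + 168 - 112) = ((42 + (⅘ + 2))² + (-7909 + 1296)) + 54 = ((42 + 14/5)² - 6613) + 54 = ((224/5)² - 6613) + 54 = (50176/25 - 6613) + 54 = -115149/25 + 54 = -113799/25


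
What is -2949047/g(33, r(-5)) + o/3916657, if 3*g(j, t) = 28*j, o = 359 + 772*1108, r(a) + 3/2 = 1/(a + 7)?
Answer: -11550142009499/1206330356 ≈ -9574.6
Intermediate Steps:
r(a) = -3/2 + 1/(7 + a) (r(a) = -3/2 + 1/(a + 7) = -3/2 + 1/(7 + a))
o = 855735 (o = 359 + 855376 = 855735)
g(j, t) = 28*j/3 (g(j, t) = (28*j)/3 = 28*j/3)
-2949047/g(33, r(-5)) + o/3916657 = -2949047/((28/3)*33) + 855735/3916657 = -2949047/308 + 855735*(1/3916657) = -2949047*1/308 + 855735/3916657 = -2949047/308 + 855735/3916657 = -11550142009499/1206330356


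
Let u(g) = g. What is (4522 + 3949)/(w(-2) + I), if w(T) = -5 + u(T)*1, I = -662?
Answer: -8471/669 ≈ -12.662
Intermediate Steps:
w(T) = -5 + T (w(T) = -5 + T*1 = -5 + T)
(4522 + 3949)/(w(-2) + I) = (4522 + 3949)/((-5 - 2) - 662) = 8471/(-7 - 662) = 8471/(-669) = 8471*(-1/669) = -8471/669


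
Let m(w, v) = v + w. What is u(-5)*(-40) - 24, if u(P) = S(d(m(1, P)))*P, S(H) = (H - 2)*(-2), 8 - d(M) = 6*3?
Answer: 4776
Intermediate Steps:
d(M) = -10 (d(M) = 8 - 6*3 = 8 - 1*18 = 8 - 18 = -10)
S(H) = 4 - 2*H (S(H) = (-2 + H)*(-2) = 4 - 2*H)
u(P) = 24*P (u(P) = (4 - 2*(-10))*P = (4 + 20)*P = 24*P)
u(-5)*(-40) - 24 = (24*(-5))*(-40) - 24 = -120*(-40) - 24 = 4800 - 24 = 4776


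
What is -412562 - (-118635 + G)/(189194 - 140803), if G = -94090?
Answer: -19964075017/48391 ≈ -4.1256e+5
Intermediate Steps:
-412562 - (-118635 + G)/(189194 - 140803) = -412562 - (-118635 - 94090)/(189194 - 140803) = -412562 - (-212725)/48391 = -412562 - 1*(-212725/48391) = -412562 + 212725/48391 = -19964075017/48391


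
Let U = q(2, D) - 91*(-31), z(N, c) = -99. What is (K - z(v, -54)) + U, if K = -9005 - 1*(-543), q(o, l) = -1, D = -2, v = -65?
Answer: -5543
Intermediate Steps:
U = 2820 (U = -1 - 91*(-31) = -1 + 2821 = 2820)
K = -8462 (K = -9005 + 543 = -8462)
(K - z(v, -54)) + U = (-8462 - 1*(-99)) + 2820 = (-8462 + 99) + 2820 = -8363 + 2820 = -5543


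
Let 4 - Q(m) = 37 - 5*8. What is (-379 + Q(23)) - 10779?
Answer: -11151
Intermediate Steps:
Q(m) = 7 (Q(m) = 4 - (37 - 5*8) = 4 - (37 - 1*40) = 4 - (37 - 40) = 4 - 1*(-3) = 4 + 3 = 7)
(-379 + Q(23)) - 10779 = (-379 + 7) - 10779 = -372 - 10779 = -11151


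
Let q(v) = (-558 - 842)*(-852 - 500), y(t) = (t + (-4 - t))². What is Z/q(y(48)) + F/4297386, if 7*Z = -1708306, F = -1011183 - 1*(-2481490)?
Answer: 3034932334771/14234661386400 ≈ 0.21321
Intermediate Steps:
y(t) = 16 (y(t) = (-4)² = 16)
F = 1470307 (F = -1011183 + 2481490 = 1470307)
Z = -1708306/7 (Z = (⅐)*(-1708306) = -1708306/7 ≈ -2.4404e+5)
q(v) = 1892800 (q(v) = -1400*(-1352) = 1892800)
Z/q(y(48)) + F/4297386 = -1708306/7/1892800 + 1470307/4297386 = -1708306/7*1/1892800 + 1470307*(1/4297386) = -854153/6624800 + 1470307/4297386 = 3034932334771/14234661386400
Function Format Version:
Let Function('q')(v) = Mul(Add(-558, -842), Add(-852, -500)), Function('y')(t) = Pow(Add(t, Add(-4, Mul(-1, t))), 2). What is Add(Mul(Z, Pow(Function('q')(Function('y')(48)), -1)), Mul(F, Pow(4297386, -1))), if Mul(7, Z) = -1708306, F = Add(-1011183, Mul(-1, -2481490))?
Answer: Rational(3034932334771, 14234661386400) ≈ 0.21321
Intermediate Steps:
Function('y')(t) = 16 (Function('y')(t) = Pow(-4, 2) = 16)
F = 1470307 (F = Add(-1011183, 2481490) = 1470307)
Z = Rational(-1708306, 7) (Z = Mul(Rational(1, 7), -1708306) = Rational(-1708306, 7) ≈ -2.4404e+5)
Function('q')(v) = 1892800 (Function('q')(v) = Mul(-1400, -1352) = 1892800)
Add(Mul(Z, Pow(Function('q')(Function('y')(48)), -1)), Mul(F, Pow(4297386, -1))) = Add(Mul(Rational(-1708306, 7), Pow(1892800, -1)), Mul(1470307, Pow(4297386, -1))) = Add(Mul(Rational(-1708306, 7), Rational(1, 1892800)), Mul(1470307, Rational(1, 4297386))) = Add(Rational(-854153, 6624800), Rational(1470307, 4297386)) = Rational(3034932334771, 14234661386400)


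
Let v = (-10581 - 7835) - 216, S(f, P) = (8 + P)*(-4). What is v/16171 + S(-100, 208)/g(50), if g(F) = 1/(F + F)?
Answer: -1397193032/16171 ≈ -86401.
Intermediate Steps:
S(f, P) = -32 - 4*P
g(F) = 1/(2*F)
v = -18632 (v = -18416 - 216 = -18632)
v/16171 + S(-100, 208)/g(50) = -18632/16171 + (-32 - 4*208)/(((½)/50)) = -18632*1/16171 + (-32 - 832)/(((½)*(1/50))) = -18632/16171 - 864/1/100 = -18632/16171 - 864*100 = -18632/16171 - 86400 = -1397193032/16171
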